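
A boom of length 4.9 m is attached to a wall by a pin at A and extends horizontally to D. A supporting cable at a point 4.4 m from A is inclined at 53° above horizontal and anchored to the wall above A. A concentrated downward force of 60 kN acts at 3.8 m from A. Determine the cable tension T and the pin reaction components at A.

ΣM about A: T·sin53°·4.4 − 60·3.8 = 0 → T = 228/(4.4·0.798636) = 64.8834 ≈ 64.88 kN.
ΣF_x = 0: A_x − T·cos53° = 0 → A_x = 64.8834 × 0.601815 = 39.05 kN.
ΣF_y = 0: A_y + T·sin53° − 60 = 0 → A_y = 60 − 64.8834 × 0.798636 = 8.182 kN.

T = 64.88 kN, A_x = 39.05 kN, A_y = 8.182 kN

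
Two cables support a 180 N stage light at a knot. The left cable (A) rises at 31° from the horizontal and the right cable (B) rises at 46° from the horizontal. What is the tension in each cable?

T_A = 128.3 N, T_B = 158.3 N

ΣF_x = 0: −T_A·cos31° + T_B·cos46° = 0 → T_B = 1.23394·T_A.
ΣF_y = 0: T_A·sin31° + T_B·sin46° = 180.
Substitute: T_A·(0.515038 + 1.23394·0.71934) = 180 → T_A = 128.328 ≈ 128.3 N.
Then T_B = 1.23394 × 128.328 = 158.3 N.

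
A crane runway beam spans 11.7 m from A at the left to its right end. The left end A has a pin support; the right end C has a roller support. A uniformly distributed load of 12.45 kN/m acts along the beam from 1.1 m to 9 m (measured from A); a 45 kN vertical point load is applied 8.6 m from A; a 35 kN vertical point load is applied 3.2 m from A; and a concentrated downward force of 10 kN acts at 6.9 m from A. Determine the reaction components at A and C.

Resultant of the distributed load: 12.45 × 7.9 = 98.355 kN at 5.05 m from A.
Taking moments about A: C_y·11.7 − (12.45·7.9)·5.05 − 45·8.6 − 35·3.2 − 10·6.9 = 0 → C_y = 1064.69275/11.7 = 90.9994 ≈ 91.00 kN.
ΣF_y = 0: A_y + 90.9994 − 12.45·7.9 − 45 − 35 − 10 = 0 → A_y = 97.36 kN.
ΣF_x = 0: no horizontal applied forces, so A_x = 0.

A_x = 0, A_y = 97.36 kN, C_y = 91.00 kN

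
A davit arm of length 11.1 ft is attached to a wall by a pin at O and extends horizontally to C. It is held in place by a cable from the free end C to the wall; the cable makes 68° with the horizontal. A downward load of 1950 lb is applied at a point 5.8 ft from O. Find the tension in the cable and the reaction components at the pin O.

ΣM about O: T·sin68°·11.1 − 1950·5.8 = 0 → T = 11310/(11.1·0.927184) = 1098.94 ≈ 1099 lb.
ΣF_x = 0: O_x − T·cos68° = 0 → O_x = 1098.94 × 0.374607 = 411.7 lb.
ΣF_y = 0: O_y + T·sin68° − 1950 = 0 → O_y = 1950 − 1098.94 × 0.927184 = 931.1 lb.

T = 1099 lb, O_x = 411.7 lb, O_y = 931.1 lb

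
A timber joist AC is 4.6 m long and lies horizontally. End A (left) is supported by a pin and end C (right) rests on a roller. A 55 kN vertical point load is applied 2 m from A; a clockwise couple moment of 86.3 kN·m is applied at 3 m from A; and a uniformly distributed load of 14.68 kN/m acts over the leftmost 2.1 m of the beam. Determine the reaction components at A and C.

A_x = 0, A_y = 36.12 kN, C_y = 49.71 kN

Resultant of the distributed load: 14.68 × 2.1 = 30.828 kN at 1.05 m from A.
Taking moments about A: C_y·4.6 − 55·2 − 86.3 − (14.68·2.1)·1.05 = 0 → C_y = 228.6694/4.6 = 49.7107 ≈ 49.71 kN.
ΣF_y = 0: A_y + 49.7107 − 55 − 14.68·2.1 = 0 → A_y = 36.12 kN.
ΣF_x = 0: no horizontal applied forces, so A_x = 0.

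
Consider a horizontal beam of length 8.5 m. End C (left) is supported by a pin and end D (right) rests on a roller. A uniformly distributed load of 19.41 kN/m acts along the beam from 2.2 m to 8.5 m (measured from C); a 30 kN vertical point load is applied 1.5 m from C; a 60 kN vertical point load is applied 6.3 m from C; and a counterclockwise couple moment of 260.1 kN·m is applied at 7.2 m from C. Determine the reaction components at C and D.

C_x = 0, C_y = 116.2 kN, D_y = 96.13 kN

Resultant of the distributed load: 19.41 × 6.3 = 122.283 kN at 5.35 m from C.
Moments about C: D_y·8.5 − (19.41·6.3)·5.35 − 30·1.5 − 60·6.3 + 260.1 = 0 → D_y = 817.11405/8.5 = 96.1311 ≈ 96.13 kN.
ΣF_y = 0: C_y + 96.1311 − 19.41·6.3 − 30 − 60 = 0 → C_y = 116.2 kN.
ΣF_x = 0: no horizontal applied forces, so C_x = 0.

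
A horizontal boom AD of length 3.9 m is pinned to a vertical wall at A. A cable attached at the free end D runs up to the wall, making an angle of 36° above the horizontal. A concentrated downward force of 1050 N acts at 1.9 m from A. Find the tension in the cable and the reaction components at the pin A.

ΣM about A: T·sin36°·3.9 − 1050·1.9 = 0 → T = 1995/(3.9·0.587785) = 870.282 ≈ 870.3 N.
ΣF_x = 0: A_x − T·cos36° = 0 → A_x = 870.282 × 0.809017 = 704.1 N.
ΣF_y = 0: A_y + T·sin36° − 1050 = 0 → A_y = 1050 − 870.282 × 0.587785 = 538.5 N.

T = 870.3 N, A_x = 704.1 N, A_y = 538.5 N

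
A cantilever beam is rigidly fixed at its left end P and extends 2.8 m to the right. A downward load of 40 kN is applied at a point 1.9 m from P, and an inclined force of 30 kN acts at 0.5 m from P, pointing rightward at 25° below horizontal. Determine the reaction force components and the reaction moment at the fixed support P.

ΣF_x = 0: P_x + 30·cos25° = 0 → P_x = -27.19 kN.
ΣF_y = 0: P_y − 40 − 30·sin25° = 0 → P_y = 52.68 kN.
ΣM about P: M_P − 40·1.9 − 30·sin25°·0.5 = 0 → M_P = 82.34 kN·m.

P_x = -27.19 kN, P_y = 52.68 kN, M_P = 82.34 kN·m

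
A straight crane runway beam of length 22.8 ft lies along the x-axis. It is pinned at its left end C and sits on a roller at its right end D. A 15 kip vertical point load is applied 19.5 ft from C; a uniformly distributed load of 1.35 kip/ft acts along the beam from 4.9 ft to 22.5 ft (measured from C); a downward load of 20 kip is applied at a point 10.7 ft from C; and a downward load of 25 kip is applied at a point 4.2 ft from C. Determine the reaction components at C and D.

C_x = 0, C_y = 42.66 kip, D_y = 41.10 kip

Resultant of the distributed load: 1.35 × 17.6 = 23.76 kip at 13.7 ft from C.
ΣM about C: D_y·22.8 − 15·19.5 − (1.35·17.6)·13.7 − 20·10.7 − 25·4.2 = 0 → D_y = 937.012/22.8 = 41.097 ≈ 41.10 kip.
ΣF_y = 0: C_y + 41.097 − 15 − 1.35·17.6 − 20 − 25 = 0 → C_y = 42.66 kip.
ΣF_x = 0: no horizontal applied forces, so C_x = 0.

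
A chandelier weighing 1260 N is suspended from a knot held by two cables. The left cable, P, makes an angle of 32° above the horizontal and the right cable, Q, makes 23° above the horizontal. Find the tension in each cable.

ΣF_x = 0: −T_P·cos32° + T_Q·cos23° = 0 → T_Q = 0.921286·T_P.
ΣF_y = 0: T_P·sin32° + T_Q·sin23° = 1260.
Substitute: T_P·(0.529919 + 0.921286·0.390731) = 1260 → T_P = 1415.9 ≈ 1416 N.
Then T_Q = 0.921286 × 1415.9 = 1304 N.

T_P = 1416 N, T_Q = 1304 N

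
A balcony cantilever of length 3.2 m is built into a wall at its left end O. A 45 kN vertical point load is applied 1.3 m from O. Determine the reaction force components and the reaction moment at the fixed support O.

O_x = 0, O_y = 45.00 kN, M_O = 58.50 kN·m

ΣF_x = 0: O_x = 0.
ΣF_y = 0: O_y − 45 = 0 → O_y = 45.00 kN.
ΣM about O: M_O − 45·1.3 = 0 → M_O = 58.50 kN·m.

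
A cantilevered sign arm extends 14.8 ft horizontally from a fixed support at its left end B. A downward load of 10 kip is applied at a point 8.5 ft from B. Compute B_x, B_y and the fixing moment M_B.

ΣF_x = 0: B_x = 0.
ΣF_y = 0: B_y − 10 = 0 → B_y = 10.00 kip.
ΣM about B: M_B − 10·8.5 = 0 → M_B = 85.00 kip·ft.

B_x = 0, B_y = 10.00 kip, M_B = 85.00 kip·ft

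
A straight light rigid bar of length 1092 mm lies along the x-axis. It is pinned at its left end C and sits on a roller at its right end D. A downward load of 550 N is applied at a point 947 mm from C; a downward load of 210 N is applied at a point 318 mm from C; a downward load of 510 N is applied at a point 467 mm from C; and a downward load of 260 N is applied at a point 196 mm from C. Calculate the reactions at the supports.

C_x = 0, C_y = 727.1 N, D_y = 802.9 N

ΣM about C: D_y·1092 − 550·947 − 210·318 − 510·467 − 260·196 = 0 → D_y = 876760/1092 = 802.894 ≈ 802.9 N.
ΣF_y = 0: C_y + 802.894 − 550 − 210 − 510 − 260 = 0 → C_y = 727.1 N.
ΣF_x = 0: no horizontal applied forces, so C_x = 0.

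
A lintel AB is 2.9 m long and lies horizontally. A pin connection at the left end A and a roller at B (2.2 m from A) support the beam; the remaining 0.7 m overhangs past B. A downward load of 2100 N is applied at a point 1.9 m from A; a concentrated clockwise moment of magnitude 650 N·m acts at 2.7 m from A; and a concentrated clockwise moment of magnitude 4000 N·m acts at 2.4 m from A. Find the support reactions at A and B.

A_x = 0, A_y = -1827 N, B_y = 3927 N

ΣM about A: B_y·2.2 − 2100·1.9 − 650 − 4000 = 0 → B_y = 8640/2.2 = 3927.27 ≈ 3927 N.
ΣF_y = 0: A_y + 3927.27 − 2100 = 0 → A_y = -1827 N.
ΣF_x = 0: no horizontal applied forces, so A_x = 0.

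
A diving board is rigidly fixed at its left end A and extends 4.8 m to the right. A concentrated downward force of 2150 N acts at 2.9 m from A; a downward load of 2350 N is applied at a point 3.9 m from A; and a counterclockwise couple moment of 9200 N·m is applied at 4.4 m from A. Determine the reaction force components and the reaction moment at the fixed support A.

ΣF_x = 0: A_x = 0.
ΣF_y = 0: A_y − 2150 − 2350 = 0 → A_y = 4500 N.
ΣM about A: M_A − 2150·2.9 − 2350·3.9 + 9200 = 0 → M_A = 6200 N·m.

A_x = 0, A_y = 4500 N, M_A = 6200 N·m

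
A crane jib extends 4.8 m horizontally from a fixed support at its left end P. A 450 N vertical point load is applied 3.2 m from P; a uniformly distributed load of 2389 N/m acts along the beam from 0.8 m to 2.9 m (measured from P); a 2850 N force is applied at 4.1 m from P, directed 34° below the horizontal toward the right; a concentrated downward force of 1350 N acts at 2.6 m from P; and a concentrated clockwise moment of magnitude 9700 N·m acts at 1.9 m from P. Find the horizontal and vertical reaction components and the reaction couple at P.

Resultant of the distributed load: 2389 × 2.1 = 5016.9 N at 1.85 m from P.
ΣF_x = 0: P_x + 2850·cos34° = 0 → P_x = -2363 N.
ΣF_y = 0: P_y − 450 − 2389·2.1 − 2850·sin34° − 1350 = 0 → P_y = 8411 N.
ΣM about P: M_P − 450·3.2 − (2389·2.1)·1.85 − 2850·sin34°·4.1 − 1350·2.6 − 9700 = 0 → M_P = 30470 N·m.

P_x = -2363 N, P_y = 8411 N, M_P = 30470 N·m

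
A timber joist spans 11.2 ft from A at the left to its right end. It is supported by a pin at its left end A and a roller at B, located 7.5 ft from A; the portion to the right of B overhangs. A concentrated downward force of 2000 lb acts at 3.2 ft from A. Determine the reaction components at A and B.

ΣM about A: B_y·7.5 − 2000·3.2 = 0 → B_y = 6400/7.5 = 853.333 ≈ 853.3 lb.
ΣF_y = 0: A_y + 853.333 − 2000 = 0 → A_y = 1147 lb.
ΣF_x = 0: no horizontal applied forces, so A_x = 0.

A_x = 0, A_y = 1147 lb, B_y = 853.3 lb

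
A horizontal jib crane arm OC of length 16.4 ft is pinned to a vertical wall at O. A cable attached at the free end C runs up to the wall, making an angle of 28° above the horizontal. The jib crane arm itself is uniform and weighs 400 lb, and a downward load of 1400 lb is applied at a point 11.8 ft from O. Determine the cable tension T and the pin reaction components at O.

ΣM about O: T·sin28°·16.4 − 400·8.2 − 1400·11.8 = 0 → T = 19800/(16.4·0.469472) = 2571.65 ≈ 2572 lb.
ΣF_x = 0: O_x − T·cos28° = 0 → O_x = 2571.65 × 0.882948 = 2271 lb.
ΣF_y = 0: O_y + T·sin28° − 400 − 1400 = 0 → O_y = 1800 − 2571.65 × 0.469472 = 592.7 lb.

T = 2572 lb, O_x = 2271 lb, O_y = 592.7 lb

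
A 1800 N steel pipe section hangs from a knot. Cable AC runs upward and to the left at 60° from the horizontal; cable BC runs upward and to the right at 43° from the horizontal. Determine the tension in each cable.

ΣF_x = 0: −T_AC·cos60° + T_BC·cos43° = 0 → T_BC = 0.683664·T_AC.
ΣF_y = 0: T_AC·sin60° + T_BC·sin43° = 1800.
Substitute: T_AC·(0.866025 + 0.683664·0.681998) = 1800 → T_AC = 1351.06 ≈ 1351 N.
Then T_BC = 0.683664 × 1351.06 = 923.7 N.

T_AC = 1351 N, T_BC = 923.7 N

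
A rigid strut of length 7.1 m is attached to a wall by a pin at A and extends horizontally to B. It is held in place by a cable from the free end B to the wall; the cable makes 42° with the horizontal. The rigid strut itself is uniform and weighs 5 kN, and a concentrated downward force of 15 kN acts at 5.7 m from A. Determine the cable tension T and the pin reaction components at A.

T = 21.73 kN, A_x = 16.15 kN, A_y = 5.458 kN

ΣM about A: T·sin42°·7.1 − 5·3.55 − 15·5.7 = 0 → T = 103.25/(7.1·0.669131) = 21.733 ≈ 21.73 kN.
ΣF_x = 0: A_x − T·cos42° = 0 → A_x = 21.733 × 0.743145 = 16.15 kN.
ΣF_y = 0: A_y + T·sin42° − 5 − 15 = 0 → A_y = 20 − 21.733 × 0.669131 = 5.458 kN.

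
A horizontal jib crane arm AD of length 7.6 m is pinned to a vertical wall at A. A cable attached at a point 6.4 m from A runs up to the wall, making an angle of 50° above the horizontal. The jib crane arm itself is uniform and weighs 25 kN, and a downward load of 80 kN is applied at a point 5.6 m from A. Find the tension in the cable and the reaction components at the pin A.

T = 110.8 kN, A_x = 71.19 kN, A_y = 20.16 kN

ΣM about A: T·sin50°·6.4 − 25·3.8 − 80·5.6 = 0 → T = 543/(6.4·0.766044) = 110.756 ≈ 110.8 kN.
ΣF_x = 0: A_x − T·cos50° = 0 → A_x = 110.756 × 0.642788 = 71.19 kN.
ΣF_y = 0: A_y + T·sin50° − 25 − 80 = 0 → A_y = 105 − 110.756 × 0.766044 = 20.16 kN.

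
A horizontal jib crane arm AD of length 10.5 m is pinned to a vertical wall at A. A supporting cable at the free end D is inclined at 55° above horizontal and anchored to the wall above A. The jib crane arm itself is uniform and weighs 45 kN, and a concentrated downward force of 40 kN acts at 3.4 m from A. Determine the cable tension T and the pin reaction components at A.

T = 43.28 kN, A_x = 24.82 kN, A_y = 49.55 kN

ΣM about A: T·sin55°·10.5 − 45·5.25 − 40·3.4 = 0 → T = 372.25/(10.5·0.819152) = 43.2794 ≈ 43.28 kN.
ΣF_x = 0: A_x − T·cos55° = 0 → A_x = 43.2794 × 0.573576 = 24.82 kN.
ΣF_y = 0: A_y + T·sin55° − 45 − 40 = 0 → A_y = 85 − 43.2794 × 0.819152 = 49.55 kN.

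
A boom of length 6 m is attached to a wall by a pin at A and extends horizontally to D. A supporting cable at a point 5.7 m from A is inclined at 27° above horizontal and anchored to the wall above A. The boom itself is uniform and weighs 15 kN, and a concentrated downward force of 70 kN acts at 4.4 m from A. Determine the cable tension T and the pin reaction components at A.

ΣM about A: T·sin27°·5.7 − 15·3 − 70·4.4 = 0 → T = 353/(5.7·0.45399) = 136.412 ≈ 136.4 kN.
ΣF_x = 0: A_x − T·cos27° = 0 → A_x = 136.412 × 0.891007 = 121.5 kN.
ΣF_y = 0: A_y + T·sin27° − 15 − 70 = 0 → A_y = 85 − 136.412 × 0.45399 = 23.07 kN.

T = 136.4 kN, A_x = 121.5 kN, A_y = 23.07 kN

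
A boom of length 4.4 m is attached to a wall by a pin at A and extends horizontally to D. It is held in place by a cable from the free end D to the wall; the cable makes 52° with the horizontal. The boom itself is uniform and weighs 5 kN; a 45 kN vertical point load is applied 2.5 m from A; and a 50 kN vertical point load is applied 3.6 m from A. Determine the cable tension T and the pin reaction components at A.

T = 87.53 kN, A_x = 53.89 kN, A_y = 31.02 kN

ΣM about A: T·sin52°·4.4 − 5·2.2 − 45·2.5 − 50·3.6 = 0 → T = 303.5/(4.4·0.788011) = 87.5334 ≈ 87.53 kN.
ΣF_x = 0: A_x − T·cos52° = 0 → A_x = 87.5334 × 0.615661 = 53.89 kN.
ΣF_y = 0: A_y + T·sin52° − 5 − 45 − 50 = 0 → A_y = 100 − 87.5334 × 0.788011 = 31.02 kN.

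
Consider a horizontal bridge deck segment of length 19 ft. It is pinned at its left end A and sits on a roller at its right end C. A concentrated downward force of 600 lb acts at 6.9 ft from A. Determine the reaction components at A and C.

A_x = 0, A_y = 382.1 lb, C_y = 217.9 lb

ΣM about A: C_y·19 − 600·6.9 = 0 → C_y = 4140/19 = 217.895 ≈ 217.9 lb.
ΣF_y = 0: A_y + 217.895 − 600 = 0 → A_y = 382.1 lb.
ΣF_x = 0: no horizontal applied forces, so A_x = 0.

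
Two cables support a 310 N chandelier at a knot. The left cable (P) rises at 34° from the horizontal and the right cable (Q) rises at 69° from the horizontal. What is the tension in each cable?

T_P = 114.0 N, T_Q = 263.8 N

ΣF_x = 0: −T_P·cos34° + T_Q·cos69° = 0 → T_Q = 2.31337·T_P.
ΣF_y = 0: T_P·sin34° + T_Q·sin69° = 310.
Substitute: T_P·(0.559193 + 2.31337·0.93358) = 310 → T_P = 114.016 ≈ 114.0 N.
Then T_Q = 2.31337 × 114.016 = 263.8 N.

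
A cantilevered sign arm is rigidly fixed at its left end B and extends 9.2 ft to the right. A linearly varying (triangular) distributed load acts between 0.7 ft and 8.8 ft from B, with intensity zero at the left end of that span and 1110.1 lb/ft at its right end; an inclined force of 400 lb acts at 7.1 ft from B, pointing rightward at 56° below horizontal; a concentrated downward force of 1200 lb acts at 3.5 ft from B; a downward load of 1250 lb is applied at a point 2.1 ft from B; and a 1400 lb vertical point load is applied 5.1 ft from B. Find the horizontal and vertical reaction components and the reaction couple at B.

B_x = -223.7 lb, B_y = 8678 lb, M_B = 43740 lb·ft

Resultant of the triangular load: ½ × 1110.1 × 8.1 = 4495.905 lb, acting at 6.1 ft from B (one-third of the span from the peak).
ΣF_x = 0: B_x + 400·cos56° = 0 → B_x = -223.7 lb.
ΣF_y = 0: B_y − ½·1110.1·8.1 − 400·sin56° − 1200 − 1250 − 1400 = 0 → B_y = 8678 lb.
ΣM about B: M_B − (½·1110.1·8.1)·6.1 − 400·sin56°·7.1 − 1200·3.5 − 1250·2.1 − 1400·5.1 = 0 → M_B = 43740 lb·ft.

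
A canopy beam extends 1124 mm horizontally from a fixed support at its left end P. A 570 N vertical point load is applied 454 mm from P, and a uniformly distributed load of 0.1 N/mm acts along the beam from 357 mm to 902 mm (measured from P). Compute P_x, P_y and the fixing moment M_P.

P_x = 0, P_y = 624.5 N, M_P = 293100 N·mm

Resultant of the distributed load: 0.1 × 545 = 54.5 N at 629.5 mm from P.
ΣF_x = 0: P_x = 0.
ΣF_y = 0: P_y − 570 − 0.1·545 = 0 → P_y = 624.5 N.
ΣM about P: M_P − 570·454 − (0.1·545)·629.5 = 0 → M_P = 293100 N·mm.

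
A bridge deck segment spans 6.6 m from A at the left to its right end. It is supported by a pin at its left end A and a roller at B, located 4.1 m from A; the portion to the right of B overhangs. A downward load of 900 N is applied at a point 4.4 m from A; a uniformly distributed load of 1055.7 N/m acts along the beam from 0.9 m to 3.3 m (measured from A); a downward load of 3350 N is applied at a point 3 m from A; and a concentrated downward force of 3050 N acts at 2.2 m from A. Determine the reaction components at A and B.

A_x = 0, A_y = 3482 N, B_y = 6351 N

Resultant of the distributed load: 1055.7 × 2.4 = 2533.68 N at 2.1 m from A.
Taking moments about A: B_y·4.1 − 900·4.4 − (1055.7·2.4)·2.1 − 3350·3 − 3050·2.2 = 0 → B_y = 26040.728/4.1 = 6351.4 ≈ 6351 N.
ΣF_y = 0: A_y + 6351.4 − 900 − 1055.7·2.4 − 3350 − 3050 = 0 → A_y = 3482 N.
ΣF_x = 0: no horizontal applied forces, so A_x = 0.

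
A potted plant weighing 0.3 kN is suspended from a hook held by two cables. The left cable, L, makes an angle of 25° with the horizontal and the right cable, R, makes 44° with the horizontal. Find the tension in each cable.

ΣF_x = 0: −T_L·cos25° + T_R·cos44° = 0 → T_R = 1.25992·T_L.
ΣF_y = 0: T_L·sin25° + T_R·sin44° = 0.3.
Substitute: T_L·(0.422618 + 1.25992·0.694658) = 0.3 → T_L = 0.231155 ≈ 0.2312 kN.
Then T_R = 1.25992 × 0.231155 = 0.2912 kN.

T_L = 0.2312 kN, T_R = 0.2912 kN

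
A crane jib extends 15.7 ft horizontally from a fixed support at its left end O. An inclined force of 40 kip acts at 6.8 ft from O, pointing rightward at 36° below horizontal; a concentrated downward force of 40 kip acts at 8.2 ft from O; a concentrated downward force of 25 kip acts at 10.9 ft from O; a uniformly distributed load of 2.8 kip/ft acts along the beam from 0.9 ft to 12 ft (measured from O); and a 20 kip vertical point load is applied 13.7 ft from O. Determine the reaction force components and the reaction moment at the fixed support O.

O_x = -32.36 kip, O_y = 139.6 kip, M_O = 1235 kip·ft

Resultant of the distributed load: 2.8 × 11.1 = 31.08 kip at 6.45 ft from O.
ΣF_x = 0: O_x + 40·cos36° = 0 → O_x = -32.36 kip.
ΣF_y = 0: O_y − 40·sin36° − 40 − 25 − 2.8·11.1 − 20 = 0 → O_y = 139.6 kip.
ΣM about O: M_O − 40·sin36°·6.8 − 40·8.2 − 25·10.9 − (2.8·11.1)·6.45 − 20·13.7 = 0 → M_O = 1235 kip·ft.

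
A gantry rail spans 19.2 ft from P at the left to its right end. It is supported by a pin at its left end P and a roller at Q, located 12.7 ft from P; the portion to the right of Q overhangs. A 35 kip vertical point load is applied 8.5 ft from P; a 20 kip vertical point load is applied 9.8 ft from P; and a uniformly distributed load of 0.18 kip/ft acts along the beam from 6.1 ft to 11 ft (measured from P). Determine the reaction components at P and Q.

P_x = 0, P_y = 16.43 kip, Q_y = 39.45 kip

Resultant of the distributed load: 0.18 × 4.9 = 0.882 kip at 8.55 ft from P.
ΣM about P: Q_y·12.7 − 35·8.5 − 20·9.8 − (0.18·4.9)·8.55 = 0 → Q_y = 501.0411/12.7 = 39.4521 ≈ 39.45 kip.
ΣF_y = 0: P_y + 39.4521 − 35 − 20 − 0.18·4.9 = 0 → P_y = 16.43 kip.
ΣF_x = 0: no horizontal applied forces, so P_x = 0.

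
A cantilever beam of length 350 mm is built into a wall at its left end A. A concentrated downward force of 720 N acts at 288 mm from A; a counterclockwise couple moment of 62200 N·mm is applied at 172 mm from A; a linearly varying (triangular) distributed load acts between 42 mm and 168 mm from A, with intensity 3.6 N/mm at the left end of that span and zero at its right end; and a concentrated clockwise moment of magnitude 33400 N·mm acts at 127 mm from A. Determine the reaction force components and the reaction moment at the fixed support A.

A_x = 0, A_y = 946.8 N, M_A = 197600 N·mm

Resultant of the triangular load: ½ × 3.6 × 126 = 226.8 N, acting at 84 mm from A (one-third of the span from the peak).
ΣF_x = 0: A_x = 0.
ΣF_y = 0: A_y − 720 − ½·3.6·126 = 0 → A_y = 946.8 N.
ΣM about A: M_A − 720·288 + 62200 − (½·3.6·126)·84 − 33400 = 0 → M_A = 197600 N·mm.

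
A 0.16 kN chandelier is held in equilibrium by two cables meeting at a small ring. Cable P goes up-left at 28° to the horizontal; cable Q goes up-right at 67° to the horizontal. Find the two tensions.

ΣF_x = 0: −T_P·cos28° + T_Q·cos67° = 0 → T_Q = 2.25973·T_P.
ΣF_y = 0: T_P·sin28° + T_Q·sin67° = 0.16.
Substitute: T_P·(0.469472 + 2.25973·0.920505) = 0.16 → T_P = 0.0627558 ≈ 0.06276 kN.
Then T_Q = 2.25973 × 0.0627558 = 0.1418 kN.

T_P = 0.06276 kN, T_Q = 0.1418 kN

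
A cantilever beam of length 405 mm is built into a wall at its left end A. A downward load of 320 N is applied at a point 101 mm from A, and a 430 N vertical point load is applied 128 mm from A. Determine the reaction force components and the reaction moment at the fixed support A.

ΣF_x = 0: A_x = 0.
ΣF_y = 0: A_y − 320 − 430 = 0 → A_y = 750.0 N.
ΣM about A: M_A − 320·101 − 430·128 = 0 → M_A = 87360 N·mm.

A_x = 0, A_y = 750.0 N, M_A = 87360 N·mm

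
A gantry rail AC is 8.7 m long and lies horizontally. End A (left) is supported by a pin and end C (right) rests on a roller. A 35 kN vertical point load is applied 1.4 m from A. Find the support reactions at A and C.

Moments about A: C_y·8.7 − 35·1.4 = 0 → C_y = 49/8.7 = 5.63218 ≈ 5.632 kN.
ΣF_y = 0: A_y + 5.63218 − 35 = 0 → A_y = 29.37 kN.
ΣF_x = 0: no horizontal applied forces, so A_x = 0.

A_x = 0, A_y = 29.37 kN, C_y = 5.632 kN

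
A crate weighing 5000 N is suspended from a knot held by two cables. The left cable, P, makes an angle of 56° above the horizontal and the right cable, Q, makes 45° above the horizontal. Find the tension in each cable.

ΣF_x = 0: −T_P·cos56° + T_Q·cos45° = 0 → T_Q = 0.790818·T_P.
ΣF_y = 0: T_P·sin56° + T_Q·sin45° = 5000.
Substitute: T_P·(0.829038 + 0.790818·0.707107) = 5000 → T_P = 3601.71 ≈ 3602 N.
Then T_Q = 0.790818 × 3601.71 = 2848 N.

T_P = 3602 N, T_Q = 2848 N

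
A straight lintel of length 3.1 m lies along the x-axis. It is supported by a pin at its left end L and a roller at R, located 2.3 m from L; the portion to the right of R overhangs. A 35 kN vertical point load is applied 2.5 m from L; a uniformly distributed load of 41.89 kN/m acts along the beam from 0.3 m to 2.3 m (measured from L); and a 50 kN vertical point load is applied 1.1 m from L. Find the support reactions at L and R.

L_x = 0, L_y = 59.47 kN, R_y = 109.3 kN

Resultant of the distributed load: 41.89 × 2 = 83.78 kN at 1.3 m from L.
ΣM about L: R_y·2.3 − 35·2.5 − (41.89·2)·1.3 − 50·1.1 = 0 → R_y = 251.414/2.3 = 109.31 ≈ 109.3 kN.
ΣF_y = 0: L_y + 109.31 − 35 − 41.89·2 − 50 = 0 → L_y = 59.47 kN.
ΣF_x = 0: no horizontal applied forces, so L_x = 0.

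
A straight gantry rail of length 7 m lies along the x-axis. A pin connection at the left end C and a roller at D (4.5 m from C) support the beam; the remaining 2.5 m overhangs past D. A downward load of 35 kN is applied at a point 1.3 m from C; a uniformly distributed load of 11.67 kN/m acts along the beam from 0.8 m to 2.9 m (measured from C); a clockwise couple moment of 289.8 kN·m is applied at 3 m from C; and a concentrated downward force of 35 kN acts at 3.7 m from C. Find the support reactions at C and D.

C_x = 0, C_y = -18.86 kN, D_y = 113.4 kN

Resultant of the distributed load: 11.67 × 2.1 = 24.507 kN at 1.85 m from C.
Taking moments about C: D_y·4.5 − 35·1.3 − (11.67·2.1)·1.85 − 289.8 − 35·3.7 = 0 → D_y = 510.13795/4.5 = 113.364 ≈ 113.4 kN.
ΣF_y = 0: C_y + 113.364 − 35 − 11.67·2.1 − 35 = 0 → C_y = -18.86 kN.
ΣF_x = 0: no horizontal applied forces, so C_x = 0.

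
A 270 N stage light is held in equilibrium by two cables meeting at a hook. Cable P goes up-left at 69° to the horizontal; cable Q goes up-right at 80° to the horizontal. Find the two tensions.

ΣF_x = 0: −T_P·cos69° + T_Q·cos80° = 0 → T_Q = 2.06376·T_P.
ΣF_y = 0: T_P·sin69° + T_Q·sin80° = 270.
Substitute: T_P·(0.93358 + 2.06376·0.984808) = 270 → T_P = 91.0321 ≈ 91.03 N.
Then T_Q = 2.06376 × 91.0321 = 187.9 N.

T_P = 91.03 N, T_Q = 187.9 N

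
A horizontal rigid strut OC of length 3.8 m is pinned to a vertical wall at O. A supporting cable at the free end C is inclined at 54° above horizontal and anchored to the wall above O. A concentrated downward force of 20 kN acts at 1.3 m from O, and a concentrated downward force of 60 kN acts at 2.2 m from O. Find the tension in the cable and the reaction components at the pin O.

T = 51.39 kN, O_x = 30.21 kN, O_y = 38.42 kN

ΣM about O: T·sin54°·3.8 − 20·1.3 − 60·2.2 = 0 → T = 158/(3.8·0.809017) = 51.3944 ≈ 51.39 kN.
ΣF_x = 0: O_x − T·cos54° = 0 → O_x = 51.3944 × 0.587785 = 30.21 kN.
ΣF_y = 0: O_y + T·sin54° − 20 − 60 = 0 → O_y = 80 − 51.3944 × 0.809017 = 38.42 kN.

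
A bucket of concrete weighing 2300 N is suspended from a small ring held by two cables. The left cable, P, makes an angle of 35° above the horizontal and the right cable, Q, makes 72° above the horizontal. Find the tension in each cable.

ΣF_x = 0: −T_P·cos35° + T_Q·cos72° = 0 → T_Q = 2.65083·T_P.
ΣF_y = 0: T_P·sin35° + T_Q·sin72° = 2300.
Substitute: T_P·(0.573576 + 2.65083·0.951057) = 2300 → T_P = 743.214 ≈ 743.2 N.
Then T_Q = 2.65083 × 743.214 = 1970 N.

T_P = 743.2 N, T_Q = 1970 N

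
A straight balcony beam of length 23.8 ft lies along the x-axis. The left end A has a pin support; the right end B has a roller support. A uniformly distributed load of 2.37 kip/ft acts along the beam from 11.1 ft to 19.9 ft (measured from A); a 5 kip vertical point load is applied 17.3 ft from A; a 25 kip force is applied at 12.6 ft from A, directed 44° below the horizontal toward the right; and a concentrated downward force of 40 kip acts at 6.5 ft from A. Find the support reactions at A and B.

Resultant of the distributed load: 2.37 × 8.8 = 20.856 kip at 15.5 ft from A.
Moments about A: B_y·23.8 − (2.37·8.8)·15.5 − 5·17.3 − 25·sin44°·12.6 − 40·6.5 = 0 → B_y = 888.585/23.8 = 37.3355 ≈ 37.34 kip.
ΣF_y = 0: A_y + 37.3355 − 2.37·8.8 − 5 − 25·sin44° − 40 = 0 → A_y = 45.89 kip.
ΣF_x = 0: A_x + 25·cos44° = 0 → A_x = -17.98 kip.

A_x = -17.98 kip, A_y = 45.89 kip, B_y = 37.34 kip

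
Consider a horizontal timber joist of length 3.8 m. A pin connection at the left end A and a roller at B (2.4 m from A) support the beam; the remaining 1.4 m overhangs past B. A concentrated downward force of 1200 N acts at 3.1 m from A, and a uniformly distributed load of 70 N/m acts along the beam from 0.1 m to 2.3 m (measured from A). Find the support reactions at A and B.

A_x = 0, A_y = -273.0 N, B_y = 1627 N

Resultant of the distributed load: 70 × 2.2 = 154 N at 1.2 m from A.
Taking moments about A: B_y·2.4 − 1200·3.1 − (70·2.2)·1.2 = 0 → B_y = 3904.8/2.4 = 1627 N.
ΣF_y = 0: A_y + 1627 − 1200 − 70·2.2 = 0 → A_y = -273.0 N.
ΣF_x = 0: no horizontal applied forces, so A_x = 0.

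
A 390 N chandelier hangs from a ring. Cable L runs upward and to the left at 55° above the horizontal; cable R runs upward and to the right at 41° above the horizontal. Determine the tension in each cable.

T_L = 296.0 N, T_R = 224.9 N

ΣF_x = 0: −T_L·cos55° + T_R·cos41° = 0 → T_R = 0.759996·T_L.
ΣF_y = 0: T_L·sin55° + T_R·sin41° = 390.
Substitute: T_L·(0.819152 + 0.759996·0.656059) = 390 → T_L = 295.958 ≈ 296.0 N.
Then T_R = 0.759996 × 295.958 = 224.9 N.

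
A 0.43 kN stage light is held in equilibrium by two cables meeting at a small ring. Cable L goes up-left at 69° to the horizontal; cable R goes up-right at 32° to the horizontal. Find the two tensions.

T_L = 0.3715 kN, T_R = 0.1570 kN

ΣF_x = 0: −T_L·cos69° + T_R·cos32° = 0 → T_R = 0.42258·T_L.
ΣF_y = 0: T_L·sin69° + T_R·sin32° = 0.43.
Substitute: T_L·(0.93358 + 0.42258·0.529919) = 0.43 → T_L = 0.371486 ≈ 0.3715 kN.
Then T_R = 0.42258 × 0.371486 = 0.1570 kN.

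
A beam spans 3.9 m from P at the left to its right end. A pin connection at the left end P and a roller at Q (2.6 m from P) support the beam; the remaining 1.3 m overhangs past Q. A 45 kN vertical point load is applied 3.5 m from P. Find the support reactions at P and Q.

P_x = 0, P_y = -15.58 kN, Q_y = 60.58 kN

Taking moments about P: Q_y·2.6 − 45·3.5 = 0 → Q_y = 157.5/2.6 = 60.5769 ≈ 60.58 kN.
ΣF_y = 0: P_y + 60.5769 − 45 = 0 → P_y = -15.58 kN.
ΣF_x = 0: no horizontal applied forces, so P_x = 0.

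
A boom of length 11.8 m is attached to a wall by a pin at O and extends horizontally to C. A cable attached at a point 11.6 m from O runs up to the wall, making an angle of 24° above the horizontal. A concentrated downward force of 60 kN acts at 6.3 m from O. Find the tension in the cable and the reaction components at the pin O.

T = 80.12 kN, O_x = 73.19 kN, O_y = 27.41 kN

ΣM about O: T·sin24°·11.6 − 60·6.3 = 0 → T = 378/(11.6·0.406737) = 80.1162 ≈ 80.12 kN.
ΣF_x = 0: O_x − T·cos24° = 0 → O_x = 80.1162 × 0.913545 = 73.19 kN.
ΣF_y = 0: O_y + T·sin24° − 60 = 0 → O_y = 60 − 80.1162 × 0.406737 = 27.41 kN.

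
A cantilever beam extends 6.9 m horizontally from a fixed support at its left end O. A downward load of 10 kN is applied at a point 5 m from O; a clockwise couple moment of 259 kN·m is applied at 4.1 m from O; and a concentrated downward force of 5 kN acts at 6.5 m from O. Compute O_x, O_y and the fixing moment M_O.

ΣF_x = 0: O_x = 0.
ΣF_y = 0: O_y − 10 − 5 = 0 → O_y = 15.00 kN.
ΣM about O: M_O − 10·5 − 259 − 5·6.5 = 0 → M_O = 341.5 kN·m.

O_x = 0, O_y = 15.00 kN, M_O = 341.5 kN·m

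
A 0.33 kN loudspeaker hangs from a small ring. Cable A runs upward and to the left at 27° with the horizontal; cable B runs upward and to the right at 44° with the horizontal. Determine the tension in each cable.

ΣF_x = 0: −T_A·cos27° + T_B·cos44° = 0 → T_B = 1.23864·T_A.
ΣF_y = 0: T_A·sin27° + T_B·sin44° = 0.33.
Substitute: T_A·(0.45399 + 1.23864·0.694658) = 0.33 → T_A = 0.251061 ≈ 0.2511 kN.
Then T_B = 1.23864 × 0.251061 = 0.3110 kN.

T_A = 0.2511 kN, T_B = 0.3110 kN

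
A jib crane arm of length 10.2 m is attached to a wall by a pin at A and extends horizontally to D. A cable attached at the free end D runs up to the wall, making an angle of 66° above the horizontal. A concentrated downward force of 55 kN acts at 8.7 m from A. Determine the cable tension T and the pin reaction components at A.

T = 51.35 kN, A_x = 20.89 kN, A_y = 8.088 kN

ΣM about A: T·sin66°·10.2 − 55·8.7 = 0 → T = 478.5/(10.2·0.913545) = 51.3513 ≈ 51.35 kN.
ΣF_x = 0: A_x − T·cos66° = 0 → A_x = 51.3513 × 0.406737 = 20.89 kN.
ΣF_y = 0: A_y + T·sin66° − 55 = 0 → A_y = 55 − 51.3513 × 0.913545 = 8.088 kN.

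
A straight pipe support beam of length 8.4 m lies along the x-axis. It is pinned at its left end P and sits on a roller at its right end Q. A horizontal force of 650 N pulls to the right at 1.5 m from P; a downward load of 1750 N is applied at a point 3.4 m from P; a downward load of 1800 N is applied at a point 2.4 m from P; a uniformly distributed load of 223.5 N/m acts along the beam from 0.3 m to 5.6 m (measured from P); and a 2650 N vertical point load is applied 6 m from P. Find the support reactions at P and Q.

Resultant of the distributed load: 223.5 × 5.3 = 1184.55 N at 2.95 m from P.
ΣM about P: Q_y·8.4 − 1750·3.4 − 1800·2.4 − (223.5·5.3)·2.95 − 2650·6 = 0 → Q_y = 29664.4225/8.4 = 3531.48 ≈ 3531 N.
ΣF_y = 0: P_y + 3531.48 − 1750 − 1800 − 223.5·5.3 − 2650 = 0 → P_y = 3853 N.
ΣF_x = 0: P_x + 650 = 0 → P_x = -650.0 N.

P_x = -650.0 N, P_y = 3853 N, Q_y = 3531 N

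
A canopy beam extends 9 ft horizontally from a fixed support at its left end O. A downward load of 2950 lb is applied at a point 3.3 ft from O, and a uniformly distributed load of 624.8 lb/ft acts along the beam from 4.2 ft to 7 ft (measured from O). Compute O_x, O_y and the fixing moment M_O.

O_x = 0, O_y = 4699 lb, M_O = 19530 lb·ft

Resultant of the distributed load: 624.8 × 2.8 = 1749.44 lb at 5.6 ft from O.
ΣF_x = 0: O_x = 0.
ΣF_y = 0: O_y − 2950 − 624.8·2.8 = 0 → O_y = 4699 lb.
ΣM about O: M_O − 2950·3.3 − (624.8·2.8)·5.6 = 0 → M_O = 19530 lb·ft.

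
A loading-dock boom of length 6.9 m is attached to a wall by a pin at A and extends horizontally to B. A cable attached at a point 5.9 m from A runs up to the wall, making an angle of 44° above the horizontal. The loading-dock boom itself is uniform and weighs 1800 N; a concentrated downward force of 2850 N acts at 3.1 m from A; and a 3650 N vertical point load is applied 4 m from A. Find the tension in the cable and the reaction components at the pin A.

T = 7233 N, A_x = 5203 N, A_y = 3275 N

ΣM about A: T·sin44°·5.9 − 1800·3.45 − 2850·3.1 − 3650·4 = 0 → T = 29645/(5.9·0.694658) = 7233.17 ≈ 7233 N.
ΣF_x = 0: A_x − T·cos44° = 0 → A_x = 7233.17 × 0.71934 = 5203 N.
ΣF_y = 0: A_y + T·sin44° − 1800 − 2850 − 3650 = 0 → A_y = 8300 − 7233.17 × 0.694658 = 3275 N.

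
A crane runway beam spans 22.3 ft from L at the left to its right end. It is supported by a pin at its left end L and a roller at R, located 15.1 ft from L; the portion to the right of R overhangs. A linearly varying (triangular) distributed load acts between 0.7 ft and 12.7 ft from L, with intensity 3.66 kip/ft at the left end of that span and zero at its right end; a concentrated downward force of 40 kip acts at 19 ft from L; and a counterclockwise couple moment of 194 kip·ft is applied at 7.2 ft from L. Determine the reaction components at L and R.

L_x = 0, L_y = 17.64 kip, R_y = 44.32 kip

Resultant of the triangular load: ½ × 3.66 × 12 = 21.96 kip, acting at 4.7 ft from L (one-third of the span from the peak).
ΣM about L: R_y·15.1 − (½·3.66·12)·4.7 − 40·19 + 194 = 0 → R_y = 669.212/15.1 = 44.3187 ≈ 44.32 kip.
ΣF_y = 0: L_y + 44.3187 − ½·3.66·12 − 40 = 0 → L_y = 17.64 kip.
ΣF_x = 0: no horizontal applied forces, so L_x = 0.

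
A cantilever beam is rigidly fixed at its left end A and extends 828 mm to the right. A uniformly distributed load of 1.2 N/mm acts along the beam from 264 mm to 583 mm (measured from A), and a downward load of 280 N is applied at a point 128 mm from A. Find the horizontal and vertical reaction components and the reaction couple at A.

A_x = 0, A_y = 662.8 N, M_A = 198000 N·mm

Resultant of the distributed load: 1.2 × 319 = 382.8 N at 423.5 mm from A.
ΣF_x = 0: A_x = 0.
ΣF_y = 0: A_y − 1.2·319 − 280 = 0 → A_y = 662.8 N.
ΣM about A: M_A − (1.2·319)·423.5 − 280·128 = 0 → M_A = 198000 N·mm.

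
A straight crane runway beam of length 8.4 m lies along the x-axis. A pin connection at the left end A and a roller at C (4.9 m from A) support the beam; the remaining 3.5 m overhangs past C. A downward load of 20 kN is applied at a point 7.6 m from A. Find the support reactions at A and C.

ΣM about A: C_y·4.9 − 20·7.6 = 0 → C_y = 152/4.9 = 31.0204 ≈ 31.02 kN.
ΣF_y = 0: A_y + 31.0204 − 20 = 0 → A_y = -11.02 kN.
ΣF_x = 0: no horizontal applied forces, so A_x = 0.

A_x = 0, A_y = -11.02 kN, C_y = 31.02 kN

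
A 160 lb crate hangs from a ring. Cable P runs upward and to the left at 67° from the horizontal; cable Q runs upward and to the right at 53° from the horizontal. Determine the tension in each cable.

ΣF_x = 0: −T_P·cos67° + T_Q·cos53° = 0 → T_Q = 0.649255·T_P.
ΣF_y = 0: T_P·sin67° + T_Q·sin53° = 160.
Substitute: T_P·(0.920505 + 0.649255·0.798636) = 160 → T_P = 111.187 ≈ 111.2 lb.
Then T_Q = 0.649255 × 111.187 = 72.19 lb.

T_P = 111.2 lb, T_Q = 72.19 lb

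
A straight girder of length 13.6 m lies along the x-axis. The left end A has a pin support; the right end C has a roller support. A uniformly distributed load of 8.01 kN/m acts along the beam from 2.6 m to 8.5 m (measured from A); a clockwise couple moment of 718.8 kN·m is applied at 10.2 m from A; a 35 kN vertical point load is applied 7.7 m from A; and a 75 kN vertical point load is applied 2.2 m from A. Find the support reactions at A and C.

Resultant of the distributed load: 8.01 × 5.9 = 47.259 kN at 5.55 m from A.
Taking moments about A: C_y·13.6 − (8.01·5.9)·5.55 − 718.8 − 35·7.7 − 75·2.2 = 0 → C_y = 1415.58745/13.6 = 104.087 ≈ 104.1 kN.
ΣF_y = 0: A_y + 104.087 − 8.01·5.9 − 35 − 75 = 0 → A_y = 53.17 kN.
ΣF_x = 0: no horizontal applied forces, so A_x = 0.

A_x = 0, A_y = 53.17 kN, C_y = 104.1 kN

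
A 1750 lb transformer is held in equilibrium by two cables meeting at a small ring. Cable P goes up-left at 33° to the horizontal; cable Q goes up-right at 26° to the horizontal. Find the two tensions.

T_P = 1835 lb, T_Q = 1712 lb

ΣF_x = 0: −T_P·cos33° + T_Q·cos26° = 0 → T_Q = 0.933107·T_P.
ΣF_y = 0: T_P·sin33° + T_Q·sin26° = 1750.
Substitute: T_P·(0.544639 + 0.933107·0.438371) = 1750 → T_P = 1834.99 ≈ 1835 lb.
Then T_Q = 0.933107 × 1834.99 = 1712 lb.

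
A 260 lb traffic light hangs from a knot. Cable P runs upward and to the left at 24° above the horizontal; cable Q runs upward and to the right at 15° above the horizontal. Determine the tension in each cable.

T_P = 399.1 lb, T_Q = 377.4 lb

ΣF_x = 0: −T_P·cos24° + T_Q·cos15° = 0 → T_Q = 0.945772·T_P.
ΣF_y = 0: T_P·sin24° + T_Q·sin15° = 260.
Substitute: T_P·(0.406737 + 0.945772·0.258819) = 260 → T_P = 399.066 ≈ 399.1 lb.
Then T_Q = 0.945772 × 399.066 = 377.4 lb.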